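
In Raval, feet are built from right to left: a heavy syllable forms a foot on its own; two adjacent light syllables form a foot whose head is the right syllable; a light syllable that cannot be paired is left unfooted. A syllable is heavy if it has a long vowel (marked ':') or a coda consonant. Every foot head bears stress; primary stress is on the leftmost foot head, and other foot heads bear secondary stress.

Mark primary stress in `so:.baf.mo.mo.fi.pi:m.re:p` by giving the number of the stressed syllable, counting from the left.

Weights: 1 so: H, 2 baf H, 3 mo L, 4 mo L, 5 fi L, 6 pi:m H, 7 re:p H.
Parse right to left (heavy = foot alone; LL = one foot; stranded L unfooted): (ˈso:) (ˈbaf) mo (mo.ˈfi) (ˈpi:m) (ˈre:p).
Foot heads: 1, 2, 5, 6, 7.
Primary stress on the leftmost head = syllable 1.
Primary stress: syllable 1 → ˈso:.baf.mo.mo.fi.pi:m.re:p.

1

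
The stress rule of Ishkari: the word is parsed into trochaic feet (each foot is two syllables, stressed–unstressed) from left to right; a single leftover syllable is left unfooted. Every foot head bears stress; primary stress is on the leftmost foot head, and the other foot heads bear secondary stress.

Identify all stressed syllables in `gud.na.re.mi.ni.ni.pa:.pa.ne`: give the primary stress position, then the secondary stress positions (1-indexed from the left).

primary 1, secondary 3, 5, 7

Parse left to right into trochaic (ˈσσ) feet: (ˈgud.na) (ˈre.mi) (ˈni.ni) (ˈpa:.pa) ne. Syllable 9 is left unfooted.
Foot heads (stressed positions): 1, 3, 5, 7.
End Rule Leftmost: primary stress on the leftmost head = syllable 1.
Secondary stress on 3, 5, 7: ˈgud.na.ˌre.mi.ˌni.ni.ˌpa:.pa.ne.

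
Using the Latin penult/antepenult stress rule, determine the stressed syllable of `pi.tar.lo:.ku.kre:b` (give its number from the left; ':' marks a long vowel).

3

Classical Latin: stress the penult if heavy (long vowel or closed), else the antepenult.
Weights: 3 lo: H, 4 ku L, 5 kre:b H.
The penult (syllable 4, ku) is light, so stress falls on the antepenult (syllable 3, lo:).
Stress on syllable 3: pi.tar.ˈlo:.ku.kre:b.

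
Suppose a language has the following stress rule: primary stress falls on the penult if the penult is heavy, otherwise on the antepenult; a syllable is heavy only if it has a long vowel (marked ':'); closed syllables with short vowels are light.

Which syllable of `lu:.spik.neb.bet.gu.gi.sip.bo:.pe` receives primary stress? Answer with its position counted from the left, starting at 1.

8

Weights: 7 sip L, 8 bo: H, 9 pe L.
The penult (syllable 8, bo:) is heavy, so it takes stress.
Primary stress: syllable 8 → lu:.spik.neb.bet.gu.gi.sip.ˈbo:.pe.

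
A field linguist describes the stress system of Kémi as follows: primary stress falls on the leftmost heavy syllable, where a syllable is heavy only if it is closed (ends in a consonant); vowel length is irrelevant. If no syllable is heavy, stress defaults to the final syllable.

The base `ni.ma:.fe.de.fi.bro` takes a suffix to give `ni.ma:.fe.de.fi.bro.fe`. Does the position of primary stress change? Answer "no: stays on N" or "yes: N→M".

yes: 6→7

Base `ni.ma:.fe.de.fi.bro` (6 syllables):
  Weights: 1 ni L, 2 ma: L, 3 fe L, 4 de L, 5 fi L, 6 bro L.
  No heavy syllable in the domain; default to the final syllable = syllable 6.
  → primary stress on syllable 6.
Suffixed `ni.ma:.fe.de.fi.bro.fe` (7 syllables):
  Weights: 1 ni L, 2 ma: L, 3 fe L, 4 de L, 5 fi L, 6 bro L, 7 fe L.
  No heavy syllable in the domain; default to the final syllable = syllable 7.
  → primary stress on syllable 7.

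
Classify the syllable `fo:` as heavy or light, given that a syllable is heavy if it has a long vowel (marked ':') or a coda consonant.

`fo:`: long vowel, open (no coda). Long vowel → heavy.

heavy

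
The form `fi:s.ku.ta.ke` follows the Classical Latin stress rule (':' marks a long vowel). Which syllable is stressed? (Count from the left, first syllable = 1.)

Classical Latin: stress the penult if heavy (long vowel or closed), else the antepenult.
Weights: 2 ku L, 3 ta L, 4 ke L.
The penult (syllable 3, ta) is light, so stress falls on the antepenult (syllable 2, ku).
Stress on syllable 2: fi:s.ˈku.ta.ke.

2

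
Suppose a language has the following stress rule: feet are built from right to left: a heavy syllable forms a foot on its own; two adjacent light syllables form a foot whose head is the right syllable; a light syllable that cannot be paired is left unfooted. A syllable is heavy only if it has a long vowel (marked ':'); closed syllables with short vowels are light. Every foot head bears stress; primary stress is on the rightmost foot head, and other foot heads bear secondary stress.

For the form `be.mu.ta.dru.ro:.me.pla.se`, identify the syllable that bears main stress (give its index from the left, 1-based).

8

Weights: 1 be L, 2 mu L, 3 ta L, 4 dru L, 5 ro: H, 6 me L, 7 pla L, 8 se L.
Parse right to left (heavy = foot alone; LL = one foot; stranded L unfooted): (be.ˈmu) (ta.ˈdru) (ˈro:) me (pla.ˈse).
Foot heads: 2, 4, 5, 8.
Primary stress on the rightmost head = syllable 8.
Primary stress: syllable 8 → be.mu.ta.dru.ro:.me.pla.ˈse.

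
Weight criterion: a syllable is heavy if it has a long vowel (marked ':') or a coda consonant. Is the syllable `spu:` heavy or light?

`spu:`: long vowel, open (no coda). Long vowel → heavy.

heavy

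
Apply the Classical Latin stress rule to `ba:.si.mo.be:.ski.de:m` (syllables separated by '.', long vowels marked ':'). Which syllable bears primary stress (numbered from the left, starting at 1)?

Classical Latin: stress the penult if heavy (long vowel or closed), else the antepenult.
Weights: 4 be: H, 5 ski L, 6 de:m H.
The penult (syllable 5, ski) is light, so stress falls on the antepenult (syllable 4, be:).
Stress on syllable 4: ba:.si.mo.ˈbe:.ski.de:m.

4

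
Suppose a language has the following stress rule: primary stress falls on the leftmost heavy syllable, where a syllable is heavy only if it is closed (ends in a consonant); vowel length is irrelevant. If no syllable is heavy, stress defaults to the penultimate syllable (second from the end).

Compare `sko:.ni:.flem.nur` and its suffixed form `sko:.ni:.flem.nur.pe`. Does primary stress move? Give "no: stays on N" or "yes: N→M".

no: stays on 3

Base `sko:.ni:.flem.nur` (4 syllables):
  Weights: 1 sko: L, 2 ni: L, 3 flem H, 4 nur H.
  Heavy syllables in the domain: 3, 4. The leftmost is syllable 3 (flem).
  → primary stress on syllable 3.
Suffixed `sko:.ni:.flem.nur.pe` (5 syllables):
  Weights: 1 sko: L, 2 ni: L, 3 flem H, 4 nur H, 5 pe L.
  Heavy syllables in the domain: 3, 4. The leftmost is syllable 3 (flem).
  → primary stress on syllable 3.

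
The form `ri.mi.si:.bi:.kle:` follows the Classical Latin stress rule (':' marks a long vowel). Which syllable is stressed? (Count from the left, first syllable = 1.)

4

Classical Latin: stress the penult if heavy (long vowel or closed), else the antepenult.
Weights: 3 si: H, 4 bi: H, 5 kle: H.
The penult (syllable 4, bi:) is heavy, so it takes stress.
Stress on syllable 4: ri.mi.si:.ˈbi:.kle:.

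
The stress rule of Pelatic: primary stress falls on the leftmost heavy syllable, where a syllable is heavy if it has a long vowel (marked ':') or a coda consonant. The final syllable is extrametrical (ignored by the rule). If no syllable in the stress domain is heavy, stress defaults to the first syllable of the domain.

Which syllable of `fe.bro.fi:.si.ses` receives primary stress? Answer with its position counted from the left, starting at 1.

The final syllable (5, ses) is extrametrical; the stress domain is syllables 1–4.
Weights: 1 fe L, 2 bro L, 3 fi: H, 4 si L.
Heavy syllables in the domain: 3. The leftmost is syllable 3 (fi:).
Primary stress: syllable 3 → fe.bro.ˈfi:.si.ses.

3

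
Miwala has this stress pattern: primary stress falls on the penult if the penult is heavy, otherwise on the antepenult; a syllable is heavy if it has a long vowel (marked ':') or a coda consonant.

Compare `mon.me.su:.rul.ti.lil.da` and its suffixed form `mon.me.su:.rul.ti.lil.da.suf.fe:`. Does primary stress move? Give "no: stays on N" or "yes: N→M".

yes: 6→8

Base `mon.me.su:.rul.ti.lil.da` (7 syllables):
  Weights: 5 ti L, 6 lil H, 7 da L.
  The penult (syllable 6, lil) is heavy, so it takes stress.
  → primary stress on syllable 6.
Suffixed `mon.me.su:.rul.ti.lil.da.suf.fe:` (9 syllables):
  Weights: 7 da L, 8 suf H, 9 fe: H.
  The penult (syllable 8, suf) is heavy, so it takes stress.
  → primary stress on syllable 8.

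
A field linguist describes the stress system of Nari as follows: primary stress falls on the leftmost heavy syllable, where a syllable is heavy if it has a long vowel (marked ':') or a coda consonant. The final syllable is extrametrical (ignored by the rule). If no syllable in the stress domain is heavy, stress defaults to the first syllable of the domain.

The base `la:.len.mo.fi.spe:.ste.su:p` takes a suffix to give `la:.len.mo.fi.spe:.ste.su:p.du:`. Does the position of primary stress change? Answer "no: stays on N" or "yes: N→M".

no: stays on 1

Base `la:.len.mo.fi.spe:.ste.su:p` (7 syllables):
  The final syllable (7, su:p) is extrametrical; the stress domain is syllables 1–6.
  Weights: 1 la: H, 2 len H, 3 mo L, 4 fi L, 5 spe: H, 6 ste L.
  Heavy syllables in the domain: 1, 2, 5. The leftmost is syllable 1 (la:).
  → primary stress on syllable 1.
Suffixed `la:.len.mo.fi.spe:.ste.su:p.du:` (8 syllables):
  The final syllable (8, du:) is extrametrical; the stress domain is syllables 1–7.
  Weights: 1 la: H, 2 len H, 3 mo L, 4 fi L, 5 spe: H, 6 ste L, 7 su:p H.
  Heavy syllables in the domain: 1, 2, 5, 7. The leftmost is syllable 1 (la:).
  → primary stress on syllable 1.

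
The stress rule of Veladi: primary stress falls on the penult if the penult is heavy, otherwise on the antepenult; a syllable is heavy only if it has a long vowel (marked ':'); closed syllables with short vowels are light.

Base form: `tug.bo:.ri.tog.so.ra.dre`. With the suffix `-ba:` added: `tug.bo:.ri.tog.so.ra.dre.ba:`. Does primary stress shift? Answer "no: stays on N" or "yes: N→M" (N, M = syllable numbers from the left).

Base `tug.bo:.ri.tog.so.ra.dre` (7 syllables):
  Weights: 5 so L, 6 ra L, 7 dre L.
  The penult (syllable 6, ra) is light, so stress falls on the antepenult (syllable 5, so).
  → primary stress on syllable 5.
Suffixed `tug.bo:.ri.tog.so.ra.dre.ba:` (8 syllables):
  Weights: 6 ra L, 7 dre L, 8 ba: H.
  The penult (syllable 7, dre) is light, so stress falls on the antepenult (syllable 6, ra).
  → primary stress on syllable 6.

yes: 5→6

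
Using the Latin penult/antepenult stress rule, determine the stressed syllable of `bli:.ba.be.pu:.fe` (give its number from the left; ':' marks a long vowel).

4

Classical Latin: stress the penult if heavy (long vowel or closed), else the antepenult.
Weights: 3 be L, 4 pu: H, 5 fe L.
The penult (syllable 4, pu:) is heavy, so it takes stress.
Stress on syllable 4: bli:.ba.be.ˈpu:.fe.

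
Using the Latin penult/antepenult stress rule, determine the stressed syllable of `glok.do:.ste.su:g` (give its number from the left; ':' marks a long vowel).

2

Classical Latin: stress the penult if heavy (long vowel or closed), else the antepenult.
Weights: 2 do: H, 3 ste L, 4 su:g H.
The penult (syllable 3, ste) is light, so stress falls on the antepenult (syllable 2, do:).
Stress on syllable 2: glok.ˈdo:.ste.su:g.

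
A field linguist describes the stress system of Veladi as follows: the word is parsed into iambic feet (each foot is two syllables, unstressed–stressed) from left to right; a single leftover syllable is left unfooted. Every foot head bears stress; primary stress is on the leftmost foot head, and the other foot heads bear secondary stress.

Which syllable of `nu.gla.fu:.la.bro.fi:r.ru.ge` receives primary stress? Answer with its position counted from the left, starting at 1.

Parse left to right into iambic (σˈσ) feet: (nu.ˈgla) (fu:.ˈla) (bro.ˈfi:r) (ru.ˈge).
Foot heads (stressed positions): 2, 4, 6, 8.
End Rule Leftmost: primary stress on the leftmost head = syllable 2.
Primary stress: syllable 2 → nu.ˈgla.fu:.la.bro.fi:r.ru.ge.

2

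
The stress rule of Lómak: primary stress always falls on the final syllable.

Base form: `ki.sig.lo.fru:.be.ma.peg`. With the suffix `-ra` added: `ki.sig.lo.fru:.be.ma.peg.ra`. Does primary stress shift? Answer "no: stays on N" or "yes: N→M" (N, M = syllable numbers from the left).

yes: 7→8

Base `ki.sig.lo.fru:.be.ma.peg` (7 syllables):
  The word has 7 syllables; the final syllable is syllable 7 (peg).
  → primary stress on syllable 7.
Suffixed `ki.sig.lo.fru:.be.ma.peg.ra` (8 syllables):
  The word has 8 syllables; the final syllable is syllable 8 (ra).
  → primary stress on syllable 8.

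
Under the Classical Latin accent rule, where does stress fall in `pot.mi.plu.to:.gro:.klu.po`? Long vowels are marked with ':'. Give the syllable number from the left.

Classical Latin: stress the penult if heavy (long vowel or closed), else the antepenult.
Weights: 5 gro: H, 6 klu L, 7 po L.
The penult (syllable 6, klu) is light, so stress falls on the antepenult (syllable 5, gro:).
Stress on syllable 5: pot.mi.plu.to:.ˈgro:.klu.po.

5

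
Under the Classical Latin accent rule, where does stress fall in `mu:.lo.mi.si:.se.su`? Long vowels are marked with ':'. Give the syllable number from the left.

Classical Latin: stress the penult if heavy (long vowel or closed), else the antepenult.
Weights: 4 si: H, 5 se L, 6 su L.
The penult (syllable 5, se) is light, so stress falls on the antepenult (syllable 4, si:).
Stress on syllable 4: mu:.lo.mi.ˈsi:.se.su.

4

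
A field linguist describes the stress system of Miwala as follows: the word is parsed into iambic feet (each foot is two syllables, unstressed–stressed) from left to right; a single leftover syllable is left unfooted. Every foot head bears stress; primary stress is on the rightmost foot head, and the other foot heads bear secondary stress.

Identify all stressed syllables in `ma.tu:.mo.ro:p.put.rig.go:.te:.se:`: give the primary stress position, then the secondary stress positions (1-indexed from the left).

primary 8, secondary 2, 4, 6

Parse left to right into iambic (σˈσ) feet: (ma.ˈtu:) (mo.ˈro:p) (put.ˈrig) (go:.ˈte:) se:. Syllable 9 is left unfooted.
Foot heads (stressed positions): 2, 4, 6, 8.
End Rule Rightmost: primary stress on the rightmost head = syllable 8.
Secondary stress on 2, 4, 6: ma.ˌtu:.mo.ˌro:p.put.ˌrig.go:.ˈte:.se:.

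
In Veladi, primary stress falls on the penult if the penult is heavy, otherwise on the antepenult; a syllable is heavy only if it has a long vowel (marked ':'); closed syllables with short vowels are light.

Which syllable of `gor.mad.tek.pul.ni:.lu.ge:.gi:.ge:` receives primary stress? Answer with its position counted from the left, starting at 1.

Weights: 7 ge: H, 8 gi: H, 9 ge: H.
The penult (syllable 8, gi:) is heavy, so it takes stress.
Primary stress: syllable 8 → gor.mad.tek.pul.ni:.lu.ge:.ˈgi:.ge:.

8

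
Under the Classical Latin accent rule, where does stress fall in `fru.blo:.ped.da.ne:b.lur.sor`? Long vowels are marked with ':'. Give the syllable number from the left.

6

Classical Latin: stress the penult if heavy (long vowel or closed), else the antepenult.
Weights: 5 ne:b H, 6 lur H, 7 sor H.
The penult (syllable 6, lur) is heavy, so it takes stress.
Stress on syllable 6: fru.blo:.ped.da.ne:b.ˈlur.sor.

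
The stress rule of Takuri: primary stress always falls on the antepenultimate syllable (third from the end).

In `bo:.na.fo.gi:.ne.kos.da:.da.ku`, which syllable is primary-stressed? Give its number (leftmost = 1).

7

The word has 9 syllables; the antepenultimate syllable (third from the end) is syllable 7 (da:).
Primary stress: syllable 7 → bo:.na.fo.gi:.ne.kos.ˈda:.da.ku.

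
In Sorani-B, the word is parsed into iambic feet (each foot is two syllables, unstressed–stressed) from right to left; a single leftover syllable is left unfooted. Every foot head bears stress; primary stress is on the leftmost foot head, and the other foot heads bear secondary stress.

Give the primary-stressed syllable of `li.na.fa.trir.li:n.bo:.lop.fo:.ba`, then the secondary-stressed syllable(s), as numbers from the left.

primary 3, secondary 5, 7, 9

Parse right to left into iambic (σˈσ) feet: li (na.ˈfa) (trir.ˈli:n) (bo:.ˈlop) (fo:.ˈba). Syllable 1 is left unfooted.
Foot heads (stressed positions): 3, 5, 7, 9.
End Rule Leftmost: primary stress on the leftmost head = syllable 3.
Secondary stress on 5, 7, 9: li.na.ˈfa.trir.ˌli:n.bo:.ˌlop.fo:.ˌba.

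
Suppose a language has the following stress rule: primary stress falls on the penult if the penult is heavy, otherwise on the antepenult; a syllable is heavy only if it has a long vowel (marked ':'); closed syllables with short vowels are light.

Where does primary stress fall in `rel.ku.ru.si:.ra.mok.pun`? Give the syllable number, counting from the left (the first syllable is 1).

Weights: 5 ra L, 6 mok L, 7 pun L.
The penult (syllable 6, mok) is light, so stress falls on the antepenult (syllable 5, ra).
Primary stress: syllable 5 → rel.ku.ru.si:.ˈra.mok.pun.

5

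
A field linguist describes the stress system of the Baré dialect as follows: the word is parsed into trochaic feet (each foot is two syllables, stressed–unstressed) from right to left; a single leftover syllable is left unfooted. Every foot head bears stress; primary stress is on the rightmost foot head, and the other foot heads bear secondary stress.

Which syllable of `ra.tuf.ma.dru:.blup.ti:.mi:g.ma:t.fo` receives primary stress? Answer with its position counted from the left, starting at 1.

Parse right to left into trochaic (ˈσσ) feet: ra (ˈtuf.ma) (ˈdru:.blup) (ˈti:.mi:g) (ˈma:t.fo). Syllable 1 is left unfooted.
Foot heads (stressed positions): 2, 4, 6, 8.
End Rule Rightmost: primary stress on the rightmost head = syllable 8.
Primary stress: syllable 8 → ra.tuf.ma.dru:.blup.ti:.mi:g.ˈma:t.fo.

8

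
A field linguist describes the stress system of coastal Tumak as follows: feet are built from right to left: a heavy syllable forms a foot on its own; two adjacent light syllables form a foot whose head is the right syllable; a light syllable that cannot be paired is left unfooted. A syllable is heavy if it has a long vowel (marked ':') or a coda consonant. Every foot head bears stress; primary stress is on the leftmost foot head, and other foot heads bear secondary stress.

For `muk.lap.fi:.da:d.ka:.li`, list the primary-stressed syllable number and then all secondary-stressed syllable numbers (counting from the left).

primary 1, secondary 2, 3, 4, 5

Weights: 1 muk H, 2 lap H, 3 fi: H, 4 da:d H, 5 ka: H, 6 li L.
Parse right to left (heavy = foot alone; LL = one foot; stranded L unfooted): (ˈmuk) (ˈlap) (ˈfi:) (ˈda:d) (ˈka:) li.
Foot heads: 1, 2, 3, 4, 5.
Primary stress on the leftmost head = syllable 1.
Secondary stress on 2, 3, 4, 5: ˈmuk.ˌlap.ˌfi:.ˌda:d.ˌka:.li.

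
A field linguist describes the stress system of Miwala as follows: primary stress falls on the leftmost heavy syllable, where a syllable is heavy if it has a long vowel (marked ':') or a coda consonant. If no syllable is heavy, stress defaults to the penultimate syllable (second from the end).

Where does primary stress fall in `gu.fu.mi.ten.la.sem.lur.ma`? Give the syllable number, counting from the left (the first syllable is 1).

4

Weights: 1 gu L, 2 fu L, 3 mi L, 4 ten H, 5 la L, 6 sem H, 7 lur H, 8 ma L.
Heavy syllables in the domain: 4, 6, 7. The leftmost is syllable 4 (ten).
Primary stress: syllable 4 → gu.fu.mi.ˈten.la.sem.lur.ma.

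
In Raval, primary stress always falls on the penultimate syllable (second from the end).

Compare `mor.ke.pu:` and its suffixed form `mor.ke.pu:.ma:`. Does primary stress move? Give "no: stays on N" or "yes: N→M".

Base `mor.ke.pu:` (3 syllables):
  The word has 3 syllables; the penultimate syllable (second from the end) is syllable 2 (ke).
  → primary stress on syllable 2.
Suffixed `mor.ke.pu:.ma:` (4 syllables):
  The word has 4 syllables; the penultimate syllable (second from the end) is syllable 3 (pu:).
  → primary stress on syllable 3.

yes: 2→3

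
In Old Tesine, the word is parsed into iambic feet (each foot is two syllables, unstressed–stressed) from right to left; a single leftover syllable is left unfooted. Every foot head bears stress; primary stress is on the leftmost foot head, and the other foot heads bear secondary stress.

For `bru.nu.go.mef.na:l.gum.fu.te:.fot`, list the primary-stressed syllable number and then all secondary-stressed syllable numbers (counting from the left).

Parse right to left into iambic (σˈσ) feet: bru (nu.ˈgo) (mef.ˈna:l) (gum.ˈfu) (te:.ˈfot). Syllable 1 is left unfooted.
Foot heads (stressed positions): 3, 5, 7, 9.
End Rule Leftmost: primary stress on the leftmost head = syllable 3.
Secondary stress on 5, 7, 9: bru.nu.ˈgo.mef.ˌna:l.gum.ˌfu.te:.ˌfot.

primary 3, secondary 5, 7, 9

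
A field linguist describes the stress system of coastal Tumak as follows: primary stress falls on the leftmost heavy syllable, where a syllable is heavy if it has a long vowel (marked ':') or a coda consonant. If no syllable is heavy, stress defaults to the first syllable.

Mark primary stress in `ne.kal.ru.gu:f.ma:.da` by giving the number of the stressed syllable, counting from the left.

2

Weights: 1 ne L, 2 kal H, 3 ru L, 4 gu:f H, 5 ma: H, 6 da L.
Heavy syllables in the domain: 2, 4, 5. The leftmost is syllable 2 (kal).
Primary stress: syllable 2 → ne.ˈkal.ru.gu:f.ma:.da.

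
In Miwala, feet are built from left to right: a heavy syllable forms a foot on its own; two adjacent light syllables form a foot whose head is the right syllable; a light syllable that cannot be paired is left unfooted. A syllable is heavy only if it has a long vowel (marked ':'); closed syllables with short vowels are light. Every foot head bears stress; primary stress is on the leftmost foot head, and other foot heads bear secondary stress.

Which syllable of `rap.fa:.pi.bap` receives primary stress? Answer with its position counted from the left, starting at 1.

2

Weights: 1 rap L, 2 fa: H, 3 pi L, 4 bap L.
Parse left to right (heavy = foot alone; LL = one foot; stranded L unfooted): rap (ˈfa:) (pi.ˈbap).
Foot heads: 2, 4.
Primary stress on the leftmost head = syllable 2.
Primary stress: syllable 2 → rap.ˈfa:.pi.bap.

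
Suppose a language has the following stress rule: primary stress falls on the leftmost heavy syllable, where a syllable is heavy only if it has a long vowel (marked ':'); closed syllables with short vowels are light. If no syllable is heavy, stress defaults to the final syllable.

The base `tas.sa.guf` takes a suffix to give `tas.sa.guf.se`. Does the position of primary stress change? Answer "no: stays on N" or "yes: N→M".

yes: 3→4

Base `tas.sa.guf` (3 syllables):
  Weights: 1 tas L, 2 sa L, 3 guf L.
  No heavy syllable in the domain; default to the final syllable = syllable 3.
  → primary stress on syllable 3.
Suffixed `tas.sa.guf.se` (4 syllables):
  Weights: 1 tas L, 2 sa L, 3 guf L, 4 se L.
  No heavy syllable in the domain; default to the final syllable = syllable 4.
  → primary stress on syllable 4.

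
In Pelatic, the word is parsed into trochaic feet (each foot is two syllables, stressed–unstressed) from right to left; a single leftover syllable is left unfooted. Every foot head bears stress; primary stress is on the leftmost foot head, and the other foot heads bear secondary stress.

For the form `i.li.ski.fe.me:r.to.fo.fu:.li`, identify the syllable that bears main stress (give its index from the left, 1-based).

Parse right to left into trochaic (ˈσσ) feet: i (ˈli.ski) (ˈfe.me:r) (ˈto.fo) (ˈfu:.li). Syllable 1 is left unfooted.
Foot heads (stressed positions): 2, 4, 6, 8.
End Rule Leftmost: primary stress on the leftmost head = syllable 2.
Primary stress: syllable 2 → i.ˈli.ski.fe.me:r.to.fo.fu:.li.

2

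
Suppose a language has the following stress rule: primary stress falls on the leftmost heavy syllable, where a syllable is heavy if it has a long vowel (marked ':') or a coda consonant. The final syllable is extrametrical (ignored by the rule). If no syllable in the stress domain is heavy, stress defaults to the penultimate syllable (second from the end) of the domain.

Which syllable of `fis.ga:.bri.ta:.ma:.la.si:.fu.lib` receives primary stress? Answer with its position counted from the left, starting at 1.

1

The final syllable (9, lib) is extrametrical; the stress domain is syllables 1–8.
Weights: 1 fis H, 2 ga: H, 3 bri L, 4 ta: H, 5 ma: H, 6 la L, 7 si: H, 8 fu L.
Heavy syllables in the domain: 1, 2, 4, 5, 7. The leftmost is syllable 1 (fis).
Primary stress: syllable 1 → ˈfis.ga:.bri.ta:.ma:.la.si:.fu.lib.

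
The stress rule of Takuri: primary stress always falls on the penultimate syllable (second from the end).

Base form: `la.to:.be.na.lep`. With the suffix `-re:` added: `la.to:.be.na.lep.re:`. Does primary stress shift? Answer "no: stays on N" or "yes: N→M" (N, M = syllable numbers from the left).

yes: 4→5

Base `la.to:.be.na.lep` (5 syllables):
  The word has 5 syllables; the penultimate syllable (second from the end) is syllable 4 (na).
  → primary stress on syllable 4.
Suffixed `la.to:.be.na.lep.re:` (6 syllables):
  The word has 6 syllables; the penultimate syllable (second from the end) is syllable 5 (lep).
  → primary stress on syllable 5.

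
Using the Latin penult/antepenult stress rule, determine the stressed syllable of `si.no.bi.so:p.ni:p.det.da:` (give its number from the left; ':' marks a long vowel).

Classical Latin: stress the penult if heavy (long vowel or closed), else the antepenult.
Weights: 5 ni:p H, 6 det H, 7 da: H.
The penult (syllable 6, det) is heavy, so it takes stress.
Stress on syllable 6: si.no.bi.so:p.ni:p.ˈdet.da:.

6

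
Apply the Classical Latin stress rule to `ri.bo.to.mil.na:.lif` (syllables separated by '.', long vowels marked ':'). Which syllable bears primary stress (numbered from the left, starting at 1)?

Classical Latin: stress the penult if heavy (long vowel or closed), else the antepenult.
Weights: 4 mil H, 5 na: H, 6 lif H.
The penult (syllable 5, na:) is heavy, so it takes stress.
Stress on syllable 5: ri.bo.to.mil.ˈna:.lif.

5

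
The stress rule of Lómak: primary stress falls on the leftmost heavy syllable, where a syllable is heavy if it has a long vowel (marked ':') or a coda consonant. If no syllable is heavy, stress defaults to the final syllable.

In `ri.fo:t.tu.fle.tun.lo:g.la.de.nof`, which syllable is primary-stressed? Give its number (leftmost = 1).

Weights: 1 ri L, 2 fo:t H, 3 tu L, 4 fle L, 5 tun H, 6 lo:g H, 7 la L, 8 de L, 9 nof H.
Heavy syllables in the domain: 2, 5, 6, 9. The leftmost is syllable 2 (fo:t).
Primary stress: syllable 2 → ri.ˈfo:t.tu.fle.tun.lo:g.la.de.nof.

2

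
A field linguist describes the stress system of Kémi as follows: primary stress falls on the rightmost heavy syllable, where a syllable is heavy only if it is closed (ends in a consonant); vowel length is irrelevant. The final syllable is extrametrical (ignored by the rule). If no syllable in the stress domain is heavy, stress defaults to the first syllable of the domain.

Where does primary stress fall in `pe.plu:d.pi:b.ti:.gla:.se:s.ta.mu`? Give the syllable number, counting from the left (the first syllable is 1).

6

The final syllable (8, mu) is extrametrical; the stress domain is syllables 1–7.
Weights: 1 pe L, 2 plu:d H, 3 pi:b H, 4 ti: L, 5 gla: L, 6 se:s H, 7 ta L.
Heavy syllables in the domain: 2, 3, 6. The rightmost is syllable 6 (se:s).
Primary stress: syllable 6 → pe.plu:d.pi:b.ti:.gla:.ˈse:s.ta.mu.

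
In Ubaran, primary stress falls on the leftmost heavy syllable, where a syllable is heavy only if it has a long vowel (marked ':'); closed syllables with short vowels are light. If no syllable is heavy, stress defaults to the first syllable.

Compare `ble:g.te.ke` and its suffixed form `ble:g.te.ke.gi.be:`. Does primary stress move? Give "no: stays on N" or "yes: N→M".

no: stays on 1

Base `ble:g.te.ke` (3 syllables):
  Weights: 1 ble:g H, 2 te L, 3 ke L.
  Heavy syllables in the domain: 1. The leftmost is syllable 1 (ble:g).
  → primary stress on syllable 1.
Suffixed `ble:g.te.ke.gi.be:` (5 syllables):
  Weights: 1 ble:g H, 2 te L, 3 ke L, 4 gi L, 5 be: H.
  Heavy syllables in the domain: 1, 5. The leftmost is syllable 1 (ble:g).
  → primary stress on syllable 1.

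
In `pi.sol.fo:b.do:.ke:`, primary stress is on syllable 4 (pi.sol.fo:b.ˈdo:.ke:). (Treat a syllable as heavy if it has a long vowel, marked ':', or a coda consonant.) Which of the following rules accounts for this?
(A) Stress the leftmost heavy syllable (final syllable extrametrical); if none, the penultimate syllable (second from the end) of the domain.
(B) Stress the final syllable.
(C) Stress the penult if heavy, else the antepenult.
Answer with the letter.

C

Rule A → syllable 2 (observed: 4).
Rule B → syllable 5 (observed: 4).
Rule C → syllable 4 ✓.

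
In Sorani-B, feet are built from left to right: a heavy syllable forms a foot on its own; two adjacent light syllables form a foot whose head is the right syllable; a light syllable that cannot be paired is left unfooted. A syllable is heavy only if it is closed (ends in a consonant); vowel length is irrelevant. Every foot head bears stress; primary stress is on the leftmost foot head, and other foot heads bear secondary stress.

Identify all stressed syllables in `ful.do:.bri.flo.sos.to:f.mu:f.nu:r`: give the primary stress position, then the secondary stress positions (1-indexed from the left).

Weights: 1 ful H, 2 do: L, 3 bri L, 4 flo L, 5 sos H, 6 to:f H, 7 mu:f H, 8 nu:r H.
Parse left to right (heavy = foot alone; LL = one foot; stranded L unfooted): (ˈful) (do:.ˈbri) flo (ˈsos) (ˈto:f) (ˈmu:f) (ˈnu:r).
Foot heads: 1, 3, 5, 6, 7, 8.
Primary stress on the leftmost head = syllable 1.
Secondary stress on 3, 5, 6, 7, 8: ˈful.do:.ˌbri.flo.ˌsos.ˌto:f.ˌmu:f.ˌnu:r.

primary 1, secondary 3, 5, 6, 7, 8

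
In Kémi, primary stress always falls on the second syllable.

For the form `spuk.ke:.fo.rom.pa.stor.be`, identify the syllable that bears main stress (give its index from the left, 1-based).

2

The word has 7 syllables; the second syllable is syllable 2 (ke:).
Primary stress: syllable 2 → spuk.ˈke:.fo.rom.pa.stor.be.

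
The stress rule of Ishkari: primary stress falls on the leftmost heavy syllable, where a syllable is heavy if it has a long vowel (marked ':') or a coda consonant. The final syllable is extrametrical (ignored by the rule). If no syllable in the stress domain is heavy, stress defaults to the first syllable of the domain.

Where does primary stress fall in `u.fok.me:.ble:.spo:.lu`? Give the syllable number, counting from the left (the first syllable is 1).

2

The final syllable (6, lu) is extrametrical; the stress domain is syllables 1–5.
Weights: 1 u L, 2 fok H, 3 me: H, 4 ble: H, 5 spo: H.
Heavy syllables in the domain: 2, 3, 4, 5. The leftmost is syllable 2 (fok).
Primary stress: syllable 2 → u.ˈfok.me:.ble:.spo:.lu.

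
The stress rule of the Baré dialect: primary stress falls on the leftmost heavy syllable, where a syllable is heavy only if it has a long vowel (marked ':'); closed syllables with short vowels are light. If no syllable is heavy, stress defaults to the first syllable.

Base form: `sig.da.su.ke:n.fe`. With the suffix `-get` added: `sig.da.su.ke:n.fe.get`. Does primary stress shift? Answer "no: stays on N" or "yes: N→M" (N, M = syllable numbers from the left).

Base `sig.da.su.ke:n.fe` (5 syllables):
  Weights: 1 sig L, 2 da L, 3 su L, 4 ke:n H, 5 fe L.
  Heavy syllables in the domain: 4. The leftmost is syllable 4 (ke:n).
  → primary stress on syllable 4.
Suffixed `sig.da.su.ke:n.fe.get` (6 syllables):
  Weights: 1 sig L, 2 da L, 3 su L, 4 ke:n H, 5 fe L, 6 get L.
  Heavy syllables in the domain: 4. The leftmost is syllable 4 (ke:n).
  → primary stress on syllable 4.

no: stays on 4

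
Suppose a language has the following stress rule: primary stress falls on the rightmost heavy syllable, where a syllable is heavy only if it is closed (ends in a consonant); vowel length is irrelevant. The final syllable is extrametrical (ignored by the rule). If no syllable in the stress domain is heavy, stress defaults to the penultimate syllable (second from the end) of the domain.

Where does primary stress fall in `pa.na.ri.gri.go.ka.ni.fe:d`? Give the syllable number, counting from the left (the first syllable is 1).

6

The final syllable (8, fe:d) is extrametrical; the stress domain is syllables 1–7.
Weights: 1 pa L, 2 na L, 3 ri L, 4 gri L, 5 go L, 6 ka L, 7 ni L.
No heavy syllable in the domain; default to the penultimate syllable (second from the end) of the domain = syllable 6.
Primary stress: syllable 6 → pa.na.ri.gri.go.ˈka.ni.fe:d.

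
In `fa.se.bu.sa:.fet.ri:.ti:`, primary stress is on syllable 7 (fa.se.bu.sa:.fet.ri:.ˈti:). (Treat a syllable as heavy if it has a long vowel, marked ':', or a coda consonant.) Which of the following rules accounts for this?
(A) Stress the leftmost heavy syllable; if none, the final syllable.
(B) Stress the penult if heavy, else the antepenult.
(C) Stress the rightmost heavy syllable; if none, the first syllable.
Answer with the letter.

Rule A → syllable 4 (observed: 7).
Rule B → syllable 6 (observed: 7).
Rule C → syllable 7 ✓.

C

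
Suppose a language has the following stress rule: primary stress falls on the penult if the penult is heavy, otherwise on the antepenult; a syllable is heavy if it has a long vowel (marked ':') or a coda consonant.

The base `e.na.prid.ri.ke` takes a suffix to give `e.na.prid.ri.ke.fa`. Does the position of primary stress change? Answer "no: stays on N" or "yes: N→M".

Base `e.na.prid.ri.ke` (5 syllables):
  Weights: 3 prid H, 4 ri L, 5 ke L.
  The penult (syllable 4, ri) is light, so stress falls on the antepenult (syllable 3, prid).
  → primary stress on syllable 3.
Suffixed `e.na.prid.ri.ke.fa` (6 syllables):
  Weights: 4 ri L, 5 ke L, 6 fa L.
  The penult (syllable 5, ke) is light, so stress falls on the antepenult (syllable 4, ri).
  → primary stress on syllable 4.

yes: 3→4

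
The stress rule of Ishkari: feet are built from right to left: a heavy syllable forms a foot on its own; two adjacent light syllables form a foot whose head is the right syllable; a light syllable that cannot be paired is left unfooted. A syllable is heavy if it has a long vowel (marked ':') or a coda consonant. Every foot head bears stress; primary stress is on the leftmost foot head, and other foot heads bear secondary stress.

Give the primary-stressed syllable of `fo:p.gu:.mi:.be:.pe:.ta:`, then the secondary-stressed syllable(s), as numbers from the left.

primary 1, secondary 2, 3, 4, 5, 6

Weights: 1 fo:p H, 2 gu: H, 3 mi: H, 4 be: H, 5 pe: H, 6 ta: H.
Parse right to left (heavy = foot alone; LL = one foot; stranded L unfooted): (ˈfo:p) (ˈgu:) (ˈmi:) (ˈbe:) (ˈpe:) (ˈta:).
Foot heads: 1, 2, 3, 4, 5, 6.
Primary stress on the leftmost head = syllable 1.
Secondary stress on 2, 3, 4, 5, 6: ˈfo:p.ˌgu:.ˌmi:.ˌbe:.ˌpe:.ˌta:.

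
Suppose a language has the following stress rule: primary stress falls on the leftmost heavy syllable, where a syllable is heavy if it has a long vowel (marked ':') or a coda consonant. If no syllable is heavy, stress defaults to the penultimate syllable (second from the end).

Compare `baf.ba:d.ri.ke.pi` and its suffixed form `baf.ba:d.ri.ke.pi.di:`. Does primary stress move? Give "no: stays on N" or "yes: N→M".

Base `baf.ba:d.ri.ke.pi` (5 syllables):
  Weights: 1 baf H, 2 ba:d H, 3 ri L, 4 ke L, 5 pi L.
  Heavy syllables in the domain: 1, 2. The leftmost is syllable 1 (baf).
  → primary stress on syllable 1.
Suffixed `baf.ba:d.ri.ke.pi.di:` (6 syllables):
  Weights: 1 baf H, 2 ba:d H, 3 ri L, 4 ke L, 5 pi L, 6 di: H.
  Heavy syllables in the domain: 1, 2, 6. The leftmost is syllable 1 (baf).
  → primary stress on syllable 1.

no: stays on 1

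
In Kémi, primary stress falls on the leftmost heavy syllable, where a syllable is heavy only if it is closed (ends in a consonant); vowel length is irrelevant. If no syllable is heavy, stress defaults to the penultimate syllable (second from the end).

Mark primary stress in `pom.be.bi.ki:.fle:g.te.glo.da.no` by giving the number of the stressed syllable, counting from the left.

Weights: 1 pom H, 2 be L, 3 bi L, 4 ki: L, 5 fle:g H, 6 te L, 7 glo L, 8 da L, 9 no L.
Heavy syllables in the domain: 1, 5. The leftmost is syllable 1 (pom).
Primary stress: syllable 1 → ˈpom.be.bi.ki:.fle:g.te.glo.da.no.

1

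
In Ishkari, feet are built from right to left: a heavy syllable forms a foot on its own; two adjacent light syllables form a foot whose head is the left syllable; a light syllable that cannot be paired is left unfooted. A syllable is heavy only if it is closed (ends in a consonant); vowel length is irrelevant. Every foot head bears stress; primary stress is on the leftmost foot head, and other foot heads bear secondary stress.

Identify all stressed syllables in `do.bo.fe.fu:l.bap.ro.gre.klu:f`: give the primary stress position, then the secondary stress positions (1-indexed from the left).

primary 2, secondary 4, 5, 6, 8

Weights: 1 do L, 2 bo L, 3 fe L, 4 fu:l H, 5 bap H, 6 ro L, 7 gre L, 8 klu:f H.
Parse right to left (heavy = foot alone; LL = one foot; stranded L unfooted): do (ˈbo.fe) (ˈfu:l) (ˈbap) (ˈro.gre) (ˈklu:f).
Foot heads: 2, 4, 5, 6, 8.
Primary stress on the leftmost head = syllable 2.
Secondary stress on 4, 5, 6, 8: do.ˈbo.fe.ˌfu:l.ˌbap.ˌro.gre.ˌklu:f.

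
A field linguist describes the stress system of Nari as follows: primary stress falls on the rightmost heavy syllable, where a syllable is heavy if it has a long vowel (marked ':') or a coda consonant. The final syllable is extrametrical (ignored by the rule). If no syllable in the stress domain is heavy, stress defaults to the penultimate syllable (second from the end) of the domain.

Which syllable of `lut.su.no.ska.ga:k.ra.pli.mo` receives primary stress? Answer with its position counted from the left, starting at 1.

5

The final syllable (8, mo) is extrametrical; the stress domain is syllables 1–7.
Weights: 1 lut H, 2 su L, 3 no L, 4 ska L, 5 ga:k H, 6 ra L, 7 pli L.
Heavy syllables in the domain: 1, 5. The rightmost is syllable 5 (ga:k).
Primary stress: syllable 5 → lut.su.no.ska.ˈga:k.ra.pli.mo.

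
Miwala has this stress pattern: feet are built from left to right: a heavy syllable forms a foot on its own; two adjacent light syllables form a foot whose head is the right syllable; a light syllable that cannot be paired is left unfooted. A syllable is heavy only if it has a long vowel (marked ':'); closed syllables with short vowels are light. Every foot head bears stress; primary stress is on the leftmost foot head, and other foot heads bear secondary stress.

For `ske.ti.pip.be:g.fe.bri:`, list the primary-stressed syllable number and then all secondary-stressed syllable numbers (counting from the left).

primary 2, secondary 4, 6

Weights: 1 ske L, 2 ti L, 3 pip L, 4 be:g H, 5 fe L, 6 bri: H.
Parse left to right (heavy = foot alone; LL = one foot; stranded L unfooted): (ske.ˈti) pip (ˈbe:g) fe (ˈbri:).
Foot heads: 2, 4, 6.
Primary stress on the leftmost head = syllable 2.
Secondary stress on 4, 6: ske.ˈti.pip.ˌbe:g.fe.ˌbri:.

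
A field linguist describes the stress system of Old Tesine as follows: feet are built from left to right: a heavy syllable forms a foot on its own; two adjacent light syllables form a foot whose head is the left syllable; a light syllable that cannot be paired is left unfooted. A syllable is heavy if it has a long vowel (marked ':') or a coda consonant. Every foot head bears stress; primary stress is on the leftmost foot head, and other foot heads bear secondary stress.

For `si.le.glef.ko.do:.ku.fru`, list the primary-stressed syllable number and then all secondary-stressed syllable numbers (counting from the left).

primary 1, secondary 3, 5, 6

Weights: 1 si L, 2 le L, 3 glef H, 4 ko L, 5 do: H, 6 ku L, 7 fru L.
Parse left to right (heavy = foot alone; LL = one foot; stranded L unfooted): (ˈsi.le) (ˈglef) ko (ˈdo:) (ˈku.fru).
Foot heads: 1, 3, 5, 6.
Primary stress on the leftmost head = syllable 1.
Secondary stress on 3, 5, 6: ˈsi.le.ˌglef.ko.ˌdo:.ˌku.fru.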